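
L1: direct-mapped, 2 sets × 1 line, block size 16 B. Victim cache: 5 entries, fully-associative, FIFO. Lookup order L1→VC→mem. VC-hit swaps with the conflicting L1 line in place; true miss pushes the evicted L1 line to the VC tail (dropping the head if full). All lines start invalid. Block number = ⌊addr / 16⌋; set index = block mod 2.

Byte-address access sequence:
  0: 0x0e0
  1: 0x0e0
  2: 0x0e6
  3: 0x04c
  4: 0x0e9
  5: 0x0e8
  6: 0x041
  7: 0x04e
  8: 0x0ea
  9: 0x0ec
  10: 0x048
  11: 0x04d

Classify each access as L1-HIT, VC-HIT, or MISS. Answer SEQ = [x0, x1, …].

#0 0xe0→b14/s0 MISS; vc=[]
#1 0xe0→b14/s0 L1-HIT; vc=[]
#2 0xe6→b14/s0 L1-HIT; vc=[]
#3 0x4c→b4/s0 MISS; vc=[14]
#4 0xe9→b14/s0 VC-HIT; vc=[4]
#5 0xe8→b14/s0 L1-HIT; vc=[4]
#6 0x41→b4/s0 VC-HIT; vc=[14]
#7 0x4e→b4/s0 L1-HIT; vc=[14]
#8 0xea→b14/s0 VC-HIT; vc=[4]
#9 0xec→b14/s0 L1-HIT; vc=[4]
#10 0x48→b4/s0 VC-HIT; vc=[14]
#11 0x4d→b4/s0 L1-HIT; vc=[14]

SEQ = [MISS, L1-HIT, L1-HIT, MISS, VC-HIT, L1-HIT, VC-HIT, L1-HIT, VC-HIT, L1-HIT, VC-HIT, L1-HIT]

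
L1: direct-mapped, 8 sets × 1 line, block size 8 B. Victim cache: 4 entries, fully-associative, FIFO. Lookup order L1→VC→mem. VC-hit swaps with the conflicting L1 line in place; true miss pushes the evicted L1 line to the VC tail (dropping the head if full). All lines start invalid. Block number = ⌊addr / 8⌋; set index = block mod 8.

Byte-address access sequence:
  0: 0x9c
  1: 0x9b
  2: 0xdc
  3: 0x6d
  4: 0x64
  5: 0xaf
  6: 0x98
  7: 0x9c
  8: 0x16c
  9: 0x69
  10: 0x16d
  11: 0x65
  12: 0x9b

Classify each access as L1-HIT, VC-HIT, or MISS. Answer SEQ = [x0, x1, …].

0: 0x9c (blk 19, set 3) → MISS  vc=[]
1: 0x9b (blk 19, set 3) → L1-HIT  vc=[]
2: 0xdc (blk 27, set 3) → MISS  vc=[19]
3: 0x6d (blk 13, set 5) → MISS  vc=[19]
4: 0x64 (blk 12, set 4) → MISS  vc=[19]
5: 0xaf (blk 21, set 5) → MISS  vc=[19, 13]
6: 0x98 (blk 19, set 3) → VC-HIT  vc=[27, 13]
7: 0x9c (blk 19, set 3) → L1-HIT  vc=[27, 13]
8: 0x16c (blk 45, set 5) → MISS  vc=[27, 13, 21]
9: 0x69 (blk 13, set 5) → VC-HIT  vc=[27, 45, 21]
10: 0x16d (blk 45, set 5) → VC-HIT  vc=[27, 13, 21]
11: 0x65 (blk 12, set 4) → L1-HIT  vc=[27, 13, 21]
12: 0x9b (blk 19, set 3) → L1-HIT  vc=[27, 13, 21]

SEQ = [MISS, L1-HIT, MISS, MISS, MISS, MISS, VC-HIT, L1-HIT, MISS, VC-HIT, VC-HIT, L1-HIT, L1-HIT]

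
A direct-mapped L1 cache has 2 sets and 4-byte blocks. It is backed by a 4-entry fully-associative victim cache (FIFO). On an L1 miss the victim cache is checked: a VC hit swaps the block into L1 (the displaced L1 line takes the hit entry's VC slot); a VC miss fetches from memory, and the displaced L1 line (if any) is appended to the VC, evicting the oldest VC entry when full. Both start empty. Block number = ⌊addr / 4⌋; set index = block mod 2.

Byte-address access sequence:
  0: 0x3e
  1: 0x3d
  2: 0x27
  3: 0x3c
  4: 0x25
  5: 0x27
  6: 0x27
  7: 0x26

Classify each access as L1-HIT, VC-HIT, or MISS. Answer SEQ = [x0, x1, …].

  [0] addr=0x3e blk=15 s=1: MISS | VC []
  [1] addr=0x3d blk=15 s=1: L1-HIT | VC []
  [2] addr=0x27 blk=9 s=1: MISS | VC [15]
  [3] addr=0x3c blk=15 s=1: VC-HIT | VC [9]
  [4] addr=0x25 blk=9 s=1: VC-HIT | VC [15]
  [5] addr=0x27 blk=9 s=1: L1-HIT | VC [15]
  [6] addr=0x27 blk=9 s=1: L1-HIT | VC [15]
  [7] addr=0x26 blk=9 s=1: L1-HIT | VC [15]

SEQ = [MISS, L1-HIT, MISS, VC-HIT, VC-HIT, L1-HIT, L1-HIT, L1-HIT]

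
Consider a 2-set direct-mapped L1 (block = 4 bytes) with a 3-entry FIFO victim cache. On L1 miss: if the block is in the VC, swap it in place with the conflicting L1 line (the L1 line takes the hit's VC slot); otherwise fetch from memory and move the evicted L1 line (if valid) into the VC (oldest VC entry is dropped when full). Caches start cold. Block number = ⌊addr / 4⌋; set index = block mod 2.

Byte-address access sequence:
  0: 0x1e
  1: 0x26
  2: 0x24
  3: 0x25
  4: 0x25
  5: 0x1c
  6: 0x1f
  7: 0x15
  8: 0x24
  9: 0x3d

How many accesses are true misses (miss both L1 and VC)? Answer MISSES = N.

0: 0x1e (blk 7, set 1) → MISS  vc=[]
1: 0x26 (blk 9, set 1) → MISS  vc=[7]
2: 0x24 (blk 9, set 1) → L1-HIT  vc=[7]
3: 0x25 (blk 9, set 1) → L1-HIT  vc=[7]
4: 0x25 (blk 9, set 1) → L1-HIT  vc=[7]
5: 0x1c (blk 7, set 1) → VC-HIT  vc=[9]
6: 0x1f (blk 7, set 1) → L1-HIT  vc=[9]
7: 0x15 (blk 5, set 1) → MISS  vc=[9, 7]
8: 0x24 (blk 9, set 1) → VC-HIT  vc=[5, 7]
9: 0x3d (blk 15, set 1) → MISS  vc=[5, 7, 9]

MISSES = 4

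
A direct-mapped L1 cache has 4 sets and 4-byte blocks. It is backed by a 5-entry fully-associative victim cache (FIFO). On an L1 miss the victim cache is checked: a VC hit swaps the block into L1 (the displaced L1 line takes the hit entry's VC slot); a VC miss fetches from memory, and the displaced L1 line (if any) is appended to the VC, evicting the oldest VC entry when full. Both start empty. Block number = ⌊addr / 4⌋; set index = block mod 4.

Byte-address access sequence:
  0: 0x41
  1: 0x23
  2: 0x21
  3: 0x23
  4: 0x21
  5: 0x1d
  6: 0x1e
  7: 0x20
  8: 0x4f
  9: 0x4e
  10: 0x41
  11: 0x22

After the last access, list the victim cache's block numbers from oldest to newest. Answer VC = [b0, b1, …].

0: 0x41 (blk 16, set 0) → MISS  vc=[]
1: 0x23 (blk 8, set 0) → MISS  vc=[16]
2: 0x21 (blk 8, set 0) → L1-HIT  vc=[16]
3: 0x23 (blk 8, set 0) → L1-HIT  vc=[16]
4: 0x21 (blk 8, set 0) → L1-HIT  vc=[16]
5: 0x1d (blk 7, set 3) → MISS  vc=[16]
6: 0x1e (blk 7, set 3) → L1-HIT  vc=[16]
7: 0x20 (blk 8, set 0) → L1-HIT  vc=[16]
8: 0x4f (blk 19, set 3) → MISS  vc=[16, 7]
9: 0x4e (blk 19, set 3) → L1-HIT  vc=[16, 7]
10: 0x41 (blk 16, set 0) → VC-HIT  vc=[8, 7]
11: 0x22 (blk 8, set 0) → VC-HIT  vc=[16, 7]

VC = [16, 7]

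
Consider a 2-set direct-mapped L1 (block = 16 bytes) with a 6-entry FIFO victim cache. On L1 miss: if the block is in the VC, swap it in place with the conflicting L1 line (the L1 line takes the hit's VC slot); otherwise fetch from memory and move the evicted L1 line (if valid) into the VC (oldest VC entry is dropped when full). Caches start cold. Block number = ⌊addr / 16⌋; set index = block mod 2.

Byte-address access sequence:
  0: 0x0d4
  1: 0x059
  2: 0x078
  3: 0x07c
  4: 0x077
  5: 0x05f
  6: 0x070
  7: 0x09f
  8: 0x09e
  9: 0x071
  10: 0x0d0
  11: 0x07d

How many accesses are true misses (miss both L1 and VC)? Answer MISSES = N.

0: 0xd4 (blk 13, set 1) → MISS  vc=[]
1: 0x59 (blk 5, set 1) → MISS  vc=[13]
2: 0x78 (blk 7, set 1) → MISS  vc=[13, 5]
3: 0x7c (blk 7, set 1) → L1-HIT  vc=[13, 5]
4: 0x77 (blk 7, set 1) → L1-HIT  vc=[13, 5]
5: 0x5f (blk 5, set 1) → VC-HIT  vc=[13, 7]
6: 0x70 (blk 7, set 1) → VC-HIT  vc=[13, 5]
7: 0x9f (blk 9, set 1) → MISS  vc=[13, 5, 7]
8: 0x9e (blk 9, set 1) → L1-HIT  vc=[13, 5, 7]
9: 0x71 (blk 7, set 1) → VC-HIT  vc=[13, 5, 9]
10: 0xd0 (blk 13, set 1) → VC-HIT  vc=[7, 5, 9]
11: 0x7d (blk 7, set 1) → VC-HIT  vc=[13, 5, 9]

MISSES = 4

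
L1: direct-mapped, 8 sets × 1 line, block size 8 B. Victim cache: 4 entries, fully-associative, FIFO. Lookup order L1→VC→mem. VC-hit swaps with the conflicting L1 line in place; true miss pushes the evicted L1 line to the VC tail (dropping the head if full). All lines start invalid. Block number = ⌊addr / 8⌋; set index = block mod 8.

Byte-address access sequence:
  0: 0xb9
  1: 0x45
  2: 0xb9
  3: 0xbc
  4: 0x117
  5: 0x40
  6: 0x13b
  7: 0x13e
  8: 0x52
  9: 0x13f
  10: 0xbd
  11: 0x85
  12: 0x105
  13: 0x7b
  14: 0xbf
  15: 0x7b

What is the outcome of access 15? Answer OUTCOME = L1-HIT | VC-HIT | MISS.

OUTCOME = VC-HIT

0: 0xb9 (blk 23, set 7) → MISS  vc=[]
1: 0x45 (blk 8, set 0) → MISS  vc=[]
2: 0xb9 (blk 23, set 7) → L1-HIT  vc=[]
3: 0xbc (blk 23, set 7) → L1-HIT  vc=[]
4: 0x117 (blk 34, set 2) → MISS  vc=[]
5: 0x40 (blk 8, set 0) → L1-HIT  vc=[]
6: 0x13b (blk 39, set 7) → MISS  vc=[23]
7: 0x13e (blk 39, set 7) → L1-HIT  vc=[23]
8: 0x52 (blk 10, set 2) → MISS  vc=[23, 34]
9: 0x13f (blk 39, set 7) → L1-HIT  vc=[23, 34]
10: 0xbd (blk 23, set 7) → VC-HIT  vc=[39, 34]
11: 0x85 (blk 16, set 0) → MISS  vc=[39, 34, 8]
12: 0x105 (blk 32, set 0) → MISS  vc=[39, 34, 8, 16]
13: 0x7b (blk 15, set 7) → MISS  vc=[34, 8, 16, 23]
14: 0xbf (blk 23, set 7) → VC-HIT  vc=[34, 8, 16, 15]
15: 0x7b (blk 15, set 7) → VC-HIT  vc=[34, 8, 16, 23]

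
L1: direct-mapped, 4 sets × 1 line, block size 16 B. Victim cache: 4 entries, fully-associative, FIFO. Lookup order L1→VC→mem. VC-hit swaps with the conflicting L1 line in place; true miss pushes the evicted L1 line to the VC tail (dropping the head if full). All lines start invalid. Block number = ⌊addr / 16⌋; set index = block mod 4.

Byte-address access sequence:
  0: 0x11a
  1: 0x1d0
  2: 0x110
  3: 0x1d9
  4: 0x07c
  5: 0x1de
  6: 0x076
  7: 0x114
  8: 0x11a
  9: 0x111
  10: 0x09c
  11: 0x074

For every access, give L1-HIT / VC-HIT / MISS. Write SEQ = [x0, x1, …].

#0 0x11a→b17/s1 MISS; vc=[]
#1 0x1d0→b29/s1 MISS; vc=[17]
#2 0x110→b17/s1 VC-HIT; vc=[29]
#3 0x1d9→b29/s1 VC-HIT; vc=[17]
#4 0x7c→b7/s3 MISS; vc=[17]
#5 0x1de→b29/s1 L1-HIT; vc=[17]
#6 0x76→b7/s3 L1-HIT; vc=[17]
#7 0x114→b17/s1 VC-HIT; vc=[29]
#8 0x11a→b17/s1 L1-HIT; vc=[29]
#9 0x111→b17/s1 L1-HIT; vc=[29]
#10 0x9c→b9/s1 MISS; vc=[29,17]
#11 0x74→b7/s3 L1-HIT; vc=[29,17]

SEQ = [MISS, MISS, VC-HIT, VC-HIT, MISS, L1-HIT, L1-HIT, VC-HIT, L1-HIT, L1-HIT, MISS, L1-HIT]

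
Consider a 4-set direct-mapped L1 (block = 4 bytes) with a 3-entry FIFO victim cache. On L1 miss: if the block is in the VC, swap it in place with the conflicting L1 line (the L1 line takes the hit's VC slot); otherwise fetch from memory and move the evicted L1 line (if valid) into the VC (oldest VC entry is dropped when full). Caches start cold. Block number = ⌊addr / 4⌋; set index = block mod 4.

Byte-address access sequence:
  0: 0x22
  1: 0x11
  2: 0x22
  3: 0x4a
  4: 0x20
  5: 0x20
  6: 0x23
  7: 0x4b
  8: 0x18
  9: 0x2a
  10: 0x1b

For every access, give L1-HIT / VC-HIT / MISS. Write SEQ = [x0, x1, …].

#0 0x22→b8/s0 MISS; vc=[]
#1 0x11→b4/s0 MISS; vc=[8]
#2 0x22→b8/s0 VC-HIT; vc=[4]
#3 0x4a→b18/s2 MISS; vc=[4]
#4 0x20→b8/s0 L1-HIT; vc=[4]
#5 0x20→b8/s0 L1-HIT; vc=[4]
#6 0x23→b8/s0 L1-HIT; vc=[4]
#7 0x4b→b18/s2 L1-HIT; vc=[4]
#8 0x18→b6/s2 MISS; vc=[4,18]
#9 0x2a→b10/s2 MISS; vc=[4,18,6]
#10 0x1b→b6/s2 VC-HIT; vc=[4,18,10]

SEQ = [MISS, MISS, VC-HIT, MISS, L1-HIT, L1-HIT, L1-HIT, L1-HIT, MISS, MISS, VC-HIT]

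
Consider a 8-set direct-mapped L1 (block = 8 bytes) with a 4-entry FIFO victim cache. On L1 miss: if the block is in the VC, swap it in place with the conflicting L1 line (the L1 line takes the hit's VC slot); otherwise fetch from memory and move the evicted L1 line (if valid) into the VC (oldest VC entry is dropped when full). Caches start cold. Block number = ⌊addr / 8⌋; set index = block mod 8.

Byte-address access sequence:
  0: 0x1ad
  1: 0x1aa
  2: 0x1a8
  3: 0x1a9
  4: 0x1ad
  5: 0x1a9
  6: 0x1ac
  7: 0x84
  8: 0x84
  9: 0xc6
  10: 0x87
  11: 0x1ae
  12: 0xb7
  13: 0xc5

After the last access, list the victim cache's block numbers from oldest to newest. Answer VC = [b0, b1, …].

  [0] addr=0x1ad blk=53 s=5: MISS | VC []
  [1] addr=0x1aa blk=53 s=5: L1-HIT | VC []
  [2] addr=0x1a8 blk=53 s=5: L1-HIT | VC []
  [3] addr=0x1a9 blk=53 s=5: L1-HIT | VC []
  [4] addr=0x1ad blk=53 s=5: L1-HIT | VC []
  [5] addr=0x1a9 blk=53 s=5: L1-HIT | VC []
  [6] addr=0x1ac blk=53 s=5: L1-HIT | VC []
  [7] addr=0x84 blk=16 s=0: MISS | VC []
  [8] addr=0x84 blk=16 s=0: L1-HIT | VC []
  [9] addr=0xc6 blk=24 s=0: MISS | VC [16]
  [10] addr=0x87 blk=16 s=0: VC-HIT | VC [24]
  [11] addr=0x1ae blk=53 s=5: L1-HIT | VC [24]
  [12] addr=0xb7 blk=22 s=6: MISS | VC [24]
  [13] addr=0xc5 blk=24 s=0: VC-HIT | VC [16]

VC = [16]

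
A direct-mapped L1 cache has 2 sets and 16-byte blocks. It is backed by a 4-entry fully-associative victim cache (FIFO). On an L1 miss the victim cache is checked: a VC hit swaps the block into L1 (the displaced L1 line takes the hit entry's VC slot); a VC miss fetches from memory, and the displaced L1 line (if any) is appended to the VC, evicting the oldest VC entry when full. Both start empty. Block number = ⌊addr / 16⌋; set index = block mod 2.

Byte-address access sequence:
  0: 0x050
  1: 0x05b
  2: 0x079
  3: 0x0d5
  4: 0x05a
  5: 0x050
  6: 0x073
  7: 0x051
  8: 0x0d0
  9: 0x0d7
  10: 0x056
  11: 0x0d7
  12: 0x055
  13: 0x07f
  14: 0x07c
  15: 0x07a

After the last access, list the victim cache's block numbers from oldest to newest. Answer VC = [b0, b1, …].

VC = [13, 5]

0: 0x50 (blk 5, set 1) → MISS  vc=[]
1: 0x5b (blk 5, set 1) → L1-HIT  vc=[]
2: 0x79 (blk 7, set 1) → MISS  vc=[5]
3: 0xd5 (blk 13, set 1) → MISS  vc=[5, 7]
4: 0x5a (blk 5, set 1) → VC-HIT  vc=[13, 7]
5: 0x50 (blk 5, set 1) → L1-HIT  vc=[13, 7]
6: 0x73 (blk 7, set 1) → VC-HIT  vc=[13, 5]
7: 0x51 (blk 5, set 1) → VC-HIT  vc=[13, 7]
8: 0xd0 (blk 13, set 1) → VC-HIT  vc=[5, 7]
9: 0xd7 (blk 13, set 1) → L1-HIT  vc=[5, 7]
10: 0x56 (blk 5, set 1) → VC-HIT  vc=[13, 7]
11: 0xd7 (blk 13, set 1) → VC-HIT  vc=[5, 7]
12: 0x55 (blk 5, set 1) → VC-HIT  vc=[13, 7]
13: 0x7f (blk 7, set 1) → VC-HIT  vc=[13, 5]
14: 0x7c (blk 7, set 1) → L1-HIT  vc=[13, 5]
15: 0x7a (blk 7, set 1) → L1-HIT  vc=[13, 5]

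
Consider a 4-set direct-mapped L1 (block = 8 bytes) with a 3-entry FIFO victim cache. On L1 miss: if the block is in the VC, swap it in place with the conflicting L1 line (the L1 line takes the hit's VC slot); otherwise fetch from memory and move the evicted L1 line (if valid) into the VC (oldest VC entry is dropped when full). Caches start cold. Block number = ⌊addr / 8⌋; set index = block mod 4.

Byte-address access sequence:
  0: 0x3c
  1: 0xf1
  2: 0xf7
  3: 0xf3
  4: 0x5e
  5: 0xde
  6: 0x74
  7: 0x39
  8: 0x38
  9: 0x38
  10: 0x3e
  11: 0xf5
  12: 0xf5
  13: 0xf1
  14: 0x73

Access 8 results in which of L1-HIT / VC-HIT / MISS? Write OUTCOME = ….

OUTCOME = L1-HIT

0: 0x3c (blk 7, set 3) → MISS  vc=[]
1: 0xf1 (blk 30, set 2) → MISS  vc=[]
2: 0xf7 (blk 30, set 2) → L1-HIT  vc=[]
3: 0xf3 (blk 30, set 2) → L1-HIT  vc=[]
4: 0x5e (blk 11, set 3) → MISS  vc=[7]
5: 0xde (blk 27, set 3) → MISS  vc=[7, 11]
6: 0x74 (blk 14, set 2) → MISS  vc=[7, 11, 30]
7: 0x39 (blk 7, set 3) → VC-HIT  vc=[27, 11, 30]
8: 0x38 (blk 7, set 3) → L1-HIT  vc=[27, 11, 30]
9: 0x38 (blk 7, set 3) → L1-HIT  vc=[27, 11, 30]
10: 0x3e (blk 7, set 3) → L1-HIT  vc=[27, 11, 30]
11: 0xf5 (blk 30, set 2) → VC-HIT  vc=[27, 11, 14]
12: 0xf5 (blk 30, set 2) → L1-HIT  vc=[27, 11, 14]
13: 0xf1 (blk 30, set 2) → L1-HIT  vc=[27, 11, 14]
14: 0x73 (blk 14, set 2) → VC-HIT  vc=[27, 11, 30]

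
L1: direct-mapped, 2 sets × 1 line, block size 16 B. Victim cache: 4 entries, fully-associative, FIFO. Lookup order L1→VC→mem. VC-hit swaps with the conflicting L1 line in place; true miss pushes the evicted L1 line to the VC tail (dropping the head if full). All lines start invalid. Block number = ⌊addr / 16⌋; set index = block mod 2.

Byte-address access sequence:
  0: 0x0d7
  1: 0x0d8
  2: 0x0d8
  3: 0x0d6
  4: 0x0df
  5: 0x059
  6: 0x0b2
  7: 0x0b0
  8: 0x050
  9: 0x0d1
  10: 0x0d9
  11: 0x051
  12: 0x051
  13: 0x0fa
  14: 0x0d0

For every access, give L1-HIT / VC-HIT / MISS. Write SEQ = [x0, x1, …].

SEQ = [MISS, L1-HIT, L1-HIT, L1-HIT, L1-HIT, MISS, MISS, L1-HIT, VC-HIT, VC-HIT, L1-HIT, VC-HIT, L1-HIT, MISS, VC-HIT]

  [0] addr=0xd7 blk=13 s=1: MISS | VC []
  [1] addr=0xd8 blk=13 s=1: L1-HIT | VC []
  [2] addr=0xd8 blk=13 s=1: L1-HIT | VC []
  [3] addr=0xd6 blk=13 s=1: L1-HIT | VC []
  [4] addr=0xdf blk=13 s=1: L1-HIT | VC []
  [5] addr=0x59 blk=5 s=1: MISS | VC [13]
  [6] addr=0xb2 blk=11 s=1: MISS | VC [13, 5]
  [7] addr=0xb0 blk=11 s=1: L1-HIT | VC [13, 5]
  [8] addr=0x50 blk=5 s=1: VC-HIT | VC [13, 11]
  [9] addr=0xd1 blk=13 s=1: VC-HIT | VC [5, 11]
  [10] addr=0xd9 blk=13 s=1: L1-HIT | VC [5, 11]
  [11] addr=0x51 blk=5 s=1: VC-HIT | VC [13, 11]
  [12] addr=0x51 blk=5 s=1: L1-HIT | VC [13, 11]
  [13] addr=0xfa blk=15 s=1: MISS | VC [13, 11, 5]
  [14] addr=0xd0 blk=13 s=1: VC-HIT | VC [15, 11, 5]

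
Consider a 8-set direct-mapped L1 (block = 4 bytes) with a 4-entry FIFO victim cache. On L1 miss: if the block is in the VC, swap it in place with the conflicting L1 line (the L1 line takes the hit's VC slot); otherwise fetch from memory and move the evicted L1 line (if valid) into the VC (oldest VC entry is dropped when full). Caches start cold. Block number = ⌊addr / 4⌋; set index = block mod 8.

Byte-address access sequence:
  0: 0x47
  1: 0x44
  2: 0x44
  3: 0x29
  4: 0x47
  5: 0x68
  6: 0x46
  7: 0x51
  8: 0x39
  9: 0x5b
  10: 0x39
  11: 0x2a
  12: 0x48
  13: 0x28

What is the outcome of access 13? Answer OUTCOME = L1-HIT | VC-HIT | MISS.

#0 0x47→b17/s1 MISS; vc=[]
#1 0x44→b17/s1 L1-HIT; vc=[]
#2 0x44→b17/s1 L1-HIT; vc=[]
#3 0x29→b10/s2 MISS; vc=[]
#4 0x47→b17/s1 L1-HIT; vc=[]
#5 0x68→b26/s2 MISS; vc=[10]
#6 0x46→b17/s1 L1-HIT; vc=[10]
#7 0x51→b20/s4 MISS; vc=[10]
#8 0x39→b14/s6 MISS; vc=[10]
#9 0x5b→b22/s6 MISS; vc=[10,14]
#10 0x39→b14/s6 VC-HIT; vc=[10,22]
#11 0x2a→b10/s2 VC-HIT; vc=[26,22]
#12 0x48→b18/s2 MISS; vc=[26,22,10]
#13 0x28→b10/s2 VC-HIT; vc=[26,22,18]

OUTCOME = VC-HIT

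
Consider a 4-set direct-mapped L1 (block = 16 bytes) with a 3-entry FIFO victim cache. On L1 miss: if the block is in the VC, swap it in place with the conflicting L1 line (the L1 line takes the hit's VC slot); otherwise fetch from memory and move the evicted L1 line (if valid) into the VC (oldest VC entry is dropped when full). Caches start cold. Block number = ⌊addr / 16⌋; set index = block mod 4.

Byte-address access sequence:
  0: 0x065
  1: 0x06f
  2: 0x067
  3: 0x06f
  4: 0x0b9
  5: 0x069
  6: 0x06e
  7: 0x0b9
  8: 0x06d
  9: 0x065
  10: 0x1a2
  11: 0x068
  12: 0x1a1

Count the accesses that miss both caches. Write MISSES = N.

0: 0x65 (blk 6, set 2) → MISS  vc=[]
1: 0x6f (blk 6, set 2) → L1-HIT  vc=[]
2: 0x67 (blk 6, set 2) → L1-HIT  vc=[]
3: 0x6f (blk 6, set 2) → L1-HIT  vc=[]
4: 0xb9 (blk 11, set 3) → MISS  vc=[]
5: 0x69 (blk 6, set 2) → L1-HIT  vc=[]
6: 0x6e (blk 6, set 2) → L1-HIT  vc=[]
7: 0xb9 (blk 11, set 3) → L1-HIT  vc=[]
8: 0x6d (blk 6, set 2) → L1-HIT  vc=[]
9: 0x65 (blk 6, set 2) → L1-HIT  vc=[]
10: 0x1a2 (blk 26, set 2) → MISS  vc=[6]
11: 0x68 (blk 6, set 2) → VC-HIT  vc=[26]
12: 0x1a1 (blk 26, set 2) → VC-HIT  vc=[6]

MISSES = 3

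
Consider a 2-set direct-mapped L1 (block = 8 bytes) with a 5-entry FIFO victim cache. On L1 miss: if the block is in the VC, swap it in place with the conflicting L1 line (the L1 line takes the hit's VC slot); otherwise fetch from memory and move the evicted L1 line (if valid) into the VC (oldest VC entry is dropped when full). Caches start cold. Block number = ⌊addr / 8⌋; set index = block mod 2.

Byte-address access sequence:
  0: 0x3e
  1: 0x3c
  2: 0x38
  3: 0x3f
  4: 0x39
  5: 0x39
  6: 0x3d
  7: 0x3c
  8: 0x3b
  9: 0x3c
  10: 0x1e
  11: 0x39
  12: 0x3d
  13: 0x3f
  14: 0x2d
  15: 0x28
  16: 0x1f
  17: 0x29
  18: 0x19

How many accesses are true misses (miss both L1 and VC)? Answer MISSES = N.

MISSES = 3

0: 0x3e (blk 7, set 1) → MISS  vc=[]
1: 0x3c (blk 7, set 1) → L1-HIT  vc=[]
2: 0x38 (blk 7, set 1) → L1-HIT  vc=[]
3: 0x3f (blk 7, set 1) → L1-HIT  vc=[]
4: 0x39 (blk 7, set 1) → L1-HIT  vc=[]
5: 0x39 (blk 7, set 1) → L1-HIT  vc=[]
6: 0x3d (blk 7, set 1) → L1-HIT  vc=[]
7: 0x3c (blk 7, set 1) → L1-HIT  vc=[]
8: 0x3b (blk 7, set 1) → L1-HIT  vc=[]
9: 0x3c (blk 7, set 1) → L1-HIT  vc=[]
10: 0x1e (blk 3, set 1) → MISS  vc=[7]
11: 0x39 (blk 7, set 1) → VC-HIT  vc=[3]
12: 0x3d (blk 7, set 1) → L1-HIT  vc=[3]
13: 0x3f (blk 7, set 1) → L1-HIT  vc=[3]
14: 0x2d (blk 5, set 1) → MISS  vc=[3, 7]
15: 0x28 (blk 5, set 1) → L1-HIT  vc=[3, 7]
16: 0x1f (blk 3, set 1) → VC-HIT  vc=[5, 7]
17: 0x29 (blk 5, set 1) → VC-HIT  vc=[3, 7]
18: 0x19 (blk 3, set 1) → VC-HIT  vc=[5, 7]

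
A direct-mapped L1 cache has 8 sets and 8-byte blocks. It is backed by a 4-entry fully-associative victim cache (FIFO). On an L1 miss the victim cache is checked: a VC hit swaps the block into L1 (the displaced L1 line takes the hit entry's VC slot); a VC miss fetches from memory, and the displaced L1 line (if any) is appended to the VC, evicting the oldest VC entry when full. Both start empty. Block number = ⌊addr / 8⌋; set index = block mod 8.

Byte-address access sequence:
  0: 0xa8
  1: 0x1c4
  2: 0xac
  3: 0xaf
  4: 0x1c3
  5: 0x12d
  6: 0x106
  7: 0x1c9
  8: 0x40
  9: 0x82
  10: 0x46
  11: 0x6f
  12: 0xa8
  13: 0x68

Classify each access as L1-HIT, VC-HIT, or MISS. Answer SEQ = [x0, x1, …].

0: 0xa8 (blk 21, set 5) → MISS  vc=[]
1: 0x1c4 (blk 56, set 0) → MISS  vc=[]
2: 0xac (blk 21, set 5) → L1-HIT  vc=[]
3: 0xaf (blk 21, set 5) → L1-HIT  vc=[]
4: 0x1c3 (blk 56, set 0) → L1-HIT  vc=[]
5: 0x12d (blk 37, set 5) → MISS  vc=[21]
6: 0x106 (blk 32, set 0) → MISS  vc=[21, 56]
7: 0x1c9 (blk 57, set 1) → MISS  vc=[21, 56]
8: 0x40 (blk 8, set 0) → MISS  vc=[21, 56, 32]
9: 0x82 (blk 16, set 0) → MISS  vc=[21, 56, 32, 8]
10: 0x46 (blk 8, set 0) → VC-HIT  vc=[21, 56, 32, 16]
11: 0x6f (blk 13, set 5) → MISS  vc=[56, 32, 16, 37]
12: 0xa8 (blk 21, set 5) → MISS  vc=[32, 16, 37, 13]
13: 0x68 (blk 13, set 5) → VC-HIT  vc=[32, 16, 37, 21]

SEQ = [MISS, MISS, L1-HIT, L1-HIT, L1-HIT, MISS, MISS, MISS, MISS, MISS, VC-HIT, MISS, MISS, VC-HIT]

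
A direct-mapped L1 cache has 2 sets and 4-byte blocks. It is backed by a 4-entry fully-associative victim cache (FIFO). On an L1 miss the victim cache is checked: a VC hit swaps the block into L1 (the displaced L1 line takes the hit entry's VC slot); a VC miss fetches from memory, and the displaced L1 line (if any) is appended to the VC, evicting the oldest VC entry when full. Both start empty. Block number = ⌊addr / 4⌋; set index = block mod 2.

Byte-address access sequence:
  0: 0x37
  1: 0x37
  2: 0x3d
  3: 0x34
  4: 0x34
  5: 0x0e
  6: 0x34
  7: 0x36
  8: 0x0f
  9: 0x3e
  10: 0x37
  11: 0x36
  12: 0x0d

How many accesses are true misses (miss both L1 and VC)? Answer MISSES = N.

  [0] addr=0x37 blk=13 s=1: MISS | VC []
  [1] addr=0x37 blk=13 s=1: L1-HIT | VC []
  [2] addr=0x3d blk=15 s=1: MISS | VC [13]
  [3] addr=0x34 blk=13 s=1: VC-HIT | VC [15]
  [4] addr=0x34 blk=13 s=1: L1-HIT | VC [15]
  [5] addr=0xe blk=3 s=1: MISS | VC [15, 13]
  [6] addr=0x34 blk=13 s=1: VC-HIT | VC [15, 3]
  [7] addr=0x36 blk=13 s=1: L1-HIT | VC [15, 3]
  [8] addr=0xf blk=3 s=1: VC-HIT | VC [15, 13]
  [9] addr=0x3e blk=15 s=1: VC-HIT | VC [3, 13]
  [10] addr=0x37 blk=13 s=1: VC-HIT | VC [3, 15]
  [11] addr=0x36 blk=13 s=1: L1-HIT | VC [3, 15]
  [12] addr=0xd blk=3 s=1: VC-HIT | VC [13, 15]

MISSES = 3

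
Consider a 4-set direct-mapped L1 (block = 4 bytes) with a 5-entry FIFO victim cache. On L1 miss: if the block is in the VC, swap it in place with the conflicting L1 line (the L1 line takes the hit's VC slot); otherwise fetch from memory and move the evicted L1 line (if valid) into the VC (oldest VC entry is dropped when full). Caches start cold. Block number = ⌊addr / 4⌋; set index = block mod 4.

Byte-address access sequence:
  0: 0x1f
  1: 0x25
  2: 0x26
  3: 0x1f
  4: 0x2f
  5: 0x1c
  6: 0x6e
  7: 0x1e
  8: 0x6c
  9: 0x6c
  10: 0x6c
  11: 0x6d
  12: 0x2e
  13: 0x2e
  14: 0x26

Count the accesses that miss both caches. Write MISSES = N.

MISSES = 4

0: 0x1f (blk 7, set 3) → MISS  vc=[]
1: 0x25 (blk 9, set 1) → MISS  vc=[]
2: 0x26 (blk 9, set 1) → L1-HIT  vc=[]
3: 0x1f (blk 7, set 3) → L1-HIT  vc=[]
4: 0x2f (blk 11, set 3) → MISS  vc=[7]
5: 0x1c (blk 7, set 3) → VC-HIT  vc=[11]
6: 0x6e (blk 27, set 3) → MISS  vc=[11, 7]
7: 0x1e (blk 7, set 3) → VC-HIT  vc=[11, 27]
8: 0x6c (blk 27, set 3) → VC-HIT  vc=[11, 7]
9: 0x6c (blk 27, set 3) → L1-HIT  vc=[11, 7]
10: 0x6c (blk 27, set 3) → L1-HIT  vc=[11, 7]
11: 0x6d (blk 27, set 3) → L1-HIT  vc=[11, 7]
12: 0x2e (blk 11, set 3) → VC-HIT  vc=[27, 7]
13: 0x2e (blk 11, set 3) → L1-HIT  vc=[27, 7]
14: 0x26 (blk 9, set 1) → L1-HIT  vc=[27, 7]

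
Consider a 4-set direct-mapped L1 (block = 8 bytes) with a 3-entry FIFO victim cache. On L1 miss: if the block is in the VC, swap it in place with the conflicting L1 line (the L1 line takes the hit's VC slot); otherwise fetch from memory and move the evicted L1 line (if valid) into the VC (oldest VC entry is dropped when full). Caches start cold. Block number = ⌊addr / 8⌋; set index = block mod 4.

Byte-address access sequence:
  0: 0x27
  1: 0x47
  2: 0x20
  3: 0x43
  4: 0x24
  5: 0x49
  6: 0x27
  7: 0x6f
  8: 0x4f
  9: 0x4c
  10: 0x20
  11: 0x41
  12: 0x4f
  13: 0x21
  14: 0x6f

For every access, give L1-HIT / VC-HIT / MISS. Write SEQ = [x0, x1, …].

SEQ = [MISS, MISS, VC-HIT, VC-HIT, VC-HIT, MISS, L1-HIT, MISS, VC-HIT, L1-HIT, L1-HIT, VC-HIT, L1-HIT, VC-HIT, VC-HIT]

0: 0x27 (blk 4, set 0) → MISS  vc=[]
1: 0x47 (blk 8, set 0) → MISS  vc=[4]
2: 0x20 (blk 4, set 0) → VC-HIT  vc=[8]
3: 0x43 (blk 8, set 0) → VC-HIT  vc=[4]
4: 0x24 (blk 4, set 0) → VC-HIT  vc=[8]
5: 0x49 (blk 9, set 1) → MISS  vc=[8]
6: 0x27 (blk 4, set 0) → L1-HIT  vc=[8]
7: 0x6f (blk 13, set 1) → MISS  vc=[8, 9]
8: 0x4f (blk 9, set 1) → VC-HIT  vc=[8, 13]
9: 0x4c (blk 9, set 1) → L1-HIT  vc=[8, 13]
10: 0x20 (blk 4, set 0) → L1-HIT  vc=[8, 13]
11: 0x41 (blk 8, set 0) → VC-HIT  vc=[4, 13]
12: 0x4f (blk 9, set 1) → L1-HIT  vc=[4, 13]
13: 0x21 (blk 4, set 0) → VC-HIT  vc=[8, 13]
14: 0x6f (blk 13, set 1) → VC-HIT  vc=[8, 9]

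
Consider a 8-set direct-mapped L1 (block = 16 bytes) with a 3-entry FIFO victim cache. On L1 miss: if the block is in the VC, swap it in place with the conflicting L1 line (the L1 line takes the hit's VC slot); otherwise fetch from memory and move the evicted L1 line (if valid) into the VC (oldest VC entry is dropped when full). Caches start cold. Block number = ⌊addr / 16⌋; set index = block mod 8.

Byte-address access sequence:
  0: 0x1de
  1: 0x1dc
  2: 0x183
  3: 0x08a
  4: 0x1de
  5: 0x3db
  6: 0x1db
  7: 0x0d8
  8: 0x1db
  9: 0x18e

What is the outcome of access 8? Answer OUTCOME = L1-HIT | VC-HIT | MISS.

OUTCOME = VC-HIT

0: 0x1de (blk 29, set 5) → MISS  vc=[]
1: 0x1dc (blk 29, set 5) → L1-HIT  vc=[]
2: 0x183 (blk 24, set 0) → MISS  vc=[]
3: 0x8a (blk 8, set 0) → MISS  vc=[24]
4: 0x1de (blk 29, set 5) → L1-HIT  vc=[24]
5: 0x3db (blk 61, set 5) → MISS  vc=[24, 29]
6: 0x1db (blk 29, set 5) → VC-HIT  vc=[24, 61]
7: 0xd8 (blk 13, set 5) → MISS  vc=[24, 61, 29]
8: 0x1db (blk 29, set 5) → VC-HIT  vc=[24, 61, 13]
9: 0x18e (blk 24, set 0) → VC-HIT  vc=[8, 61, 13]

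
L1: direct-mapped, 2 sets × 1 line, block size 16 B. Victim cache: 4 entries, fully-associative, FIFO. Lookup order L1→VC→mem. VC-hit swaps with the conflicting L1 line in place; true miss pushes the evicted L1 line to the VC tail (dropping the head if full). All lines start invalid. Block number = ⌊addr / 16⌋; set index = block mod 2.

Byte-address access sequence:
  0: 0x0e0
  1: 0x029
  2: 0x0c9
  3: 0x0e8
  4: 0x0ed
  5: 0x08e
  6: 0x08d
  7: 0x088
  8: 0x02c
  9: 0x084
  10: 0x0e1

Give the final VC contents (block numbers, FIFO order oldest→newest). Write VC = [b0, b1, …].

VC = [12, 2, 8]

#0 0xe0→b14/s0 MISS; vc=[]
#1 0x29→b2/s0 MISS; vc=[14]
#2 0xc9→b12/s0 MISS; vc=[14,2]
#3 0xe8→b14/s0 VC-HIT; vc=[12,2]
#4 0xed→b14/s0 L1-HIT; vc=[12,2]
#5 0x8e→b8/s0 MISS; vc=[12,2,14]
#6 0x8d→b8/s0 L1-HIT; vc=[12,2,14]
#7 0x88→b8/s0 L1-HIT; vc=[12,2,14]
#8 0x2c→b2/s0 VC-HIT; vc=[12,8,14]
#9 0x84→b8/s0 VC-HIT; vc=[12,2,14]
#10 0xe1→b14/s0 VC-HIT; vc=[12,2,8]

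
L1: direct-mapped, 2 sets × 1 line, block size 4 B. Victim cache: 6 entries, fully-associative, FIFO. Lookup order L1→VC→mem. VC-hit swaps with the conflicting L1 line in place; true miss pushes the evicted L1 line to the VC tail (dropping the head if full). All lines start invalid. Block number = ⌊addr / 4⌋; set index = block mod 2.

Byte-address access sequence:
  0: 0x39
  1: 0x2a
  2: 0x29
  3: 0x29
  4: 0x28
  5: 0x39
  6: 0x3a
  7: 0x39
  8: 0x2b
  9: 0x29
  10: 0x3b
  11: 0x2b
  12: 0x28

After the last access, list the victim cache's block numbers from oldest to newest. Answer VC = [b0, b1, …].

0: 0x39 (blk 14, set 0) → MISS  vc=[]
1: 0x2a (blk 10, set 0) → MISS  vc=[14]
2: 0x29 (blk 10, set 0) → L1-HIT  vc=[14]
3: 0x29 (blk 10, set 0) → L1-HIT  vc=[14]
4: 0x28 (blk 10, set 0) → L1-HIT  vc=[14]
5: 0x39 (blk 14, set 0) → VC-HIT  vc=[10]
6: 0x3a (blk 14, set 0) → L1-HIT  vc=[10]
7: 0x39 (blk 14, set 0) → L1-HIT  vc=[10]
8: 0x2b (blk 10, set 0) → VC-HIT  vc=[14]
9: 0x29 (blk 10, set 0) → L1-HIT  vc=[14]
10: 0x3b (blk 14, set 0) → VC-HIT  vc=[10]
11: 0x2b (blk 10, set 0) → VC-HIT  vc=[14]
12: 0x28 (blk 10, set 0) → L1-HIT  vc=[14]

VC = [14]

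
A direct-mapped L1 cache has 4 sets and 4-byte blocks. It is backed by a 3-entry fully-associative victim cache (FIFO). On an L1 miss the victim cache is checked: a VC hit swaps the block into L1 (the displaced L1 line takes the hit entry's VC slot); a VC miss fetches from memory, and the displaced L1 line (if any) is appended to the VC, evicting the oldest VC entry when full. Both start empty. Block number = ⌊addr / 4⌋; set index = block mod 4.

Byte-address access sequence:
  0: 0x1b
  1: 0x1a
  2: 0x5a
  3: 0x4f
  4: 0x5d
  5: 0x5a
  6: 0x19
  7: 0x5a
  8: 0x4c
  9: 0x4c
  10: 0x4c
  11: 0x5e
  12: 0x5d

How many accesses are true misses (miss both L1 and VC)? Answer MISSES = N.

  [0] addr=0x1b blk=6 s=2: MISS | VC []
  [1] addr=0x1a blk=6 s=2: L1-HIT | VC []
  [2] addr=0x5a blk=22 s=2: MISS | VC [6]
  [3] addr=0x4f blk=19 s=3: MISS | VC [6]
  [4] addr=0x5d blk=23 s=3: MISS | VC [6, 19]
  [5] addr=0x5a blk=22 s=2: L1-HIT | VC [6, 19]
  [6] addr=0x19 blk=6 s=2: VC-HIT | VC [22, 19]
  [7] addr=0x5a blk=22 s=2: VC-HIT | VC [6, 19]
  [8] addr=0x4c blk=19 s=3: VC-HIT | VC [6, 23]
  [9] addr=0x4c blk=19 s=3: L1-HIT | VC [6, 23]
  [10] addr=0x4c blk=19 s=3: L1-HIT | VC [6, 23]
  [11] addr=0x5e blk=23 s=3: VC-HIT | VC [6, 19]
  [12] addr=0x5d blk=23 s=3: L1-HIT | VC [6, 19]

MISSES = 4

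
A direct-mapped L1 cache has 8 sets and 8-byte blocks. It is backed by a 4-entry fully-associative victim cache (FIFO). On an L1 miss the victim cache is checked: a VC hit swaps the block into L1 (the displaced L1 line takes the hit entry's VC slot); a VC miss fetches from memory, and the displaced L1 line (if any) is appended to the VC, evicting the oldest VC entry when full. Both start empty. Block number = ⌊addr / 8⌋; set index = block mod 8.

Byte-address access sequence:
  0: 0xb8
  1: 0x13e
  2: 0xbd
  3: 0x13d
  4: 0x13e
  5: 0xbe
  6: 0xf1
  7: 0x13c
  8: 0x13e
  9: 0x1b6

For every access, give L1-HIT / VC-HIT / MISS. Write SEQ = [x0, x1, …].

SEQ = [MISS, MISS, VC-HIT, VC-HIT, L1-HIT, VC-HIT, MISS, VC-HIT, L1-HIT, MISS]

0: 0xb8 (blk 23, set 7) → MISS  vc=[]
1: 0x13e (blk 39, set 7) → MISS  vc=[23]
2: 0xbd (blk 23, set 7) → VC-HIT  vc=[39]
3: 0x13d (blk 39, set 7) → VC-HIT  vc=[23]
4: 0x13e (blk 39, set 7) → L1-HIT  vc=[23]
5: 0xbe (blk 23, set 7) → VC-HIT  vc=[39]
6: 0xf1 (blk 30, set 6) → MISS  vc=[39]
7: 0x13c (blk 39, set 7) → VC-HIT  vc=[23]
8: 0x13e (blk 39, set 7) → L1-HIT  vc=[23]
9: 0x1b6 (blk 54, set 6) → MISS  vc=[23, 30]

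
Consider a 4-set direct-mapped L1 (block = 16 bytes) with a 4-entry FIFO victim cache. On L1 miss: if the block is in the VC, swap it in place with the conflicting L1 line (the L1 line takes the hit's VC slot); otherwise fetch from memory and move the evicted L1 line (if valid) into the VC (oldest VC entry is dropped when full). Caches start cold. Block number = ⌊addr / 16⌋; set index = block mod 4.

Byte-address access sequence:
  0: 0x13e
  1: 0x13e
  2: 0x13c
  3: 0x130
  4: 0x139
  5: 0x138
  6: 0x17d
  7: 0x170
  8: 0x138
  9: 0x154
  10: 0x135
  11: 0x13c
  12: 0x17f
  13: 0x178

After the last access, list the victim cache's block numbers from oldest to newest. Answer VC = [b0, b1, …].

VC = [19]

  [0] addr=0x13e blk=19 s=3: MISS | VC []
  [1] addr=0x13e blk=19 s=3: L1-HIT | VC []
  [2] addr=0x13c blk=19 s=3: L1-HIT | VC []
  [3] addr=0x130 blk=19 s=3: L1-HIT | VC []
  [4] addr=0x139 blk=19 s=3: L1-HIT | VC []
  [5] addr=0x138 blk=19 s=3: L1-HIT | VC []
  [6] addr=0x17d blk=23 s=3: MISS | VC [19]
  [7] addr=0x170 blk=23 s=3: L1-HIT | VC [19]
  [8] addr=0x138 blk=19 s=3: VC-HIT | VC [23]
  [9] addr=0x154 blk=21 s=1: MISS | VC [23]
  [10] addr=0x135 blk=19 s=3: L1-HIT | VC [23]
  [11] addr=0x13c blk=19 s=3: L1-HIT | VC [23]
  [12] addr=0x17f blk=23 s=3: VC-HIT | VC [19]
  [13] addr=0x178 blk=23 s=3: L1-HIT | VC [19]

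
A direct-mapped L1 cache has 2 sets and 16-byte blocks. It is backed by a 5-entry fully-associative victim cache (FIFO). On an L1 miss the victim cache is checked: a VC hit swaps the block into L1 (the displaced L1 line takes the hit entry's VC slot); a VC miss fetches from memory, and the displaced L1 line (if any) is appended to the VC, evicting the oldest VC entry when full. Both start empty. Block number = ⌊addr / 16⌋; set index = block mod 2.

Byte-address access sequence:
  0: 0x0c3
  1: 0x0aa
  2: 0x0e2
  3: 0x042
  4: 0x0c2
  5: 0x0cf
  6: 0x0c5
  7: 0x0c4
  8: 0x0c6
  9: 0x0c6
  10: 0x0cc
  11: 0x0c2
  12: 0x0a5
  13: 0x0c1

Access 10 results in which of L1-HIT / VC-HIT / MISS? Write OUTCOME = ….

OUTCOME = L1-HIT

  [0] addr=0xc3 blk=12 s=0: MISS | VC []
  [1] addr=0xaa blk=10 s=0: MISS | VC [12]
  [2] addr=0xe2 blk=14 s=0: MISS | VC [12, 10]
  [3] addr=0x42 blk=4 s=0: MISS | VC [12, 10, 14]
  [4] addr=0xc2 blk=12 s=0: VC-HIT | VC [4, 10, 14]
  [5] addr=0xcf blk=12 s=0: L1-HIT | VC [4, 10, 14]
  [6] addr=0xc5 blk=12 s=0: L1-HIT | VC [4, 10, 14]
  [7] addr=0xc4 blk=12 s=0: L1-HIT | VC [4, 10, 14]
  [8] addr=0xc6 blk=12 s=0: L1-HIT | VC [4, 10, 14]
  [9] addr=0xc6 blk=12 s=0: L1-HIT | VC [4, 10, 14]
  [10] addr=0xcc blk=12 s=0: L1-HIT | VC [4, 10, 14]
  [11] addr=0xc2 blk=12 s=0: L1-HIT | VC [4, 10, 14]
  [12] addr=0xa5 blk=10 s=0: VC-HIT | VC [4, 12, 14]
  [13] addr=0xc1 blk=12 s=0: VC-HIT | VC [4, 10, 14]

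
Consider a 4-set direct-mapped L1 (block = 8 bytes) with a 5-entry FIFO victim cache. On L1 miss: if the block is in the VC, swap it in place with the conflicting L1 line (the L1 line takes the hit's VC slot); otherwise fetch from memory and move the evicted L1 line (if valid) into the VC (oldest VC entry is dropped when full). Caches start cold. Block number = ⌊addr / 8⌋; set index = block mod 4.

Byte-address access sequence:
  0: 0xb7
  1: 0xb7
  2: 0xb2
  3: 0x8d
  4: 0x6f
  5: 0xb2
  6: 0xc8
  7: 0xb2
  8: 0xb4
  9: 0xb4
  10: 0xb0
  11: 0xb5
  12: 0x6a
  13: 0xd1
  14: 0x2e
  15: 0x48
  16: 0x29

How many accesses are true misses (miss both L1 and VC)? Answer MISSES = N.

  [0] addr=0xb7 blk=22 s=2: MISS | VC []
  [1] addr=0xb7 blk=22 s=2: L1-HIT | VC []
  [2] addr=0xb2 blk=22 s=2: L1-HIT | VC []
  [3] addr=0x8d blk=17 s=1: MISS | VC []
  [4] addr=0x6f blk=13 s=1: MISS | VC [17]
  [5] addr=0xb2 blk=22 s=2: L1-HIT | VC [17]
  [6] addr=0xc8 blk=25 s=1: MISS | VC [17, 13]
  [7] addr=0xb2 blk=22 s=2: L1-HIT | VC [17, 13]
  [8] addr=0xb4 blk=22 s=2: L1-HIT | VC [17, 13]
  [9] addr=0xb4 blk=22 s=2: L1-HIT | VC [17, 13]
  [10] addr=0xb0 blk=22 s=2: L1-HIT | VC [17, 13]
  [11] addr=0xb5 blk=22 s=2: L1-HIT | VC [17, 13]
  [12] addr=0x6a blk=13 s=1: VC-HIT | VC [17, 25]
  [13] addr=0xd1 blk=26 s=2: MISS | VC [17, 25, 22]
  [14] addr=0x2e blk=5 s=1: MISS | VC [17, 25, 22, 13]
  [15] addr=0x48 blk=9 s=1: MISS | VC [17, 25, 22, 13, 5]
  [16] addr=0x29 blk=5 s=1: VC-HIT | VC [17, 25, 22, 13, 9]

MISSES = 7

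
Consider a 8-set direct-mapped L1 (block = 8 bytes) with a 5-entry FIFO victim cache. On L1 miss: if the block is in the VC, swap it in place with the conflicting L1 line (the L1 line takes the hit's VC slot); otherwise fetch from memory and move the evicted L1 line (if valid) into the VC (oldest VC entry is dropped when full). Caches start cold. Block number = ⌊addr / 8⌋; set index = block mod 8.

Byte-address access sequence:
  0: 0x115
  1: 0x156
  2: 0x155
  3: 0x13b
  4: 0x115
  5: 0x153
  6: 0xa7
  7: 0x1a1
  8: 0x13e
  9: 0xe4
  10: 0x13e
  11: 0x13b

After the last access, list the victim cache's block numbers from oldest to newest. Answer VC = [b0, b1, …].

#0 0x115→b34/s2 MISS; vc=[]
#1 0x156→b42/s2 MISS; vc=[34]
#2 0x155→b42/s2 L1-HIT; vc=[34]
#3 0x13b→b39/s7 MISS; vc=[34]
#4 0x115→b34/s2 VC-HIT; vc=[42]
#5 0x153→b42/s2 VC-HIT; vc=[34]
#6 0xa7→b20/s4 MISS; vc=[34]
#7 0x1a1→b52/s4 MISS; vc=[34,20]
#8 0x13e→b39/s7 L1-HIT; vc=[34,20]
#9 0xe4→b28/s4 MISS; vc=[34,20,52]
#10 0x13e→b39/s7 L1-HIT; vc=[34,20,52]
#11 0x13b→b39/s7 L1-HIT; vc=[34,20,52]

VC = [34, 20, 52]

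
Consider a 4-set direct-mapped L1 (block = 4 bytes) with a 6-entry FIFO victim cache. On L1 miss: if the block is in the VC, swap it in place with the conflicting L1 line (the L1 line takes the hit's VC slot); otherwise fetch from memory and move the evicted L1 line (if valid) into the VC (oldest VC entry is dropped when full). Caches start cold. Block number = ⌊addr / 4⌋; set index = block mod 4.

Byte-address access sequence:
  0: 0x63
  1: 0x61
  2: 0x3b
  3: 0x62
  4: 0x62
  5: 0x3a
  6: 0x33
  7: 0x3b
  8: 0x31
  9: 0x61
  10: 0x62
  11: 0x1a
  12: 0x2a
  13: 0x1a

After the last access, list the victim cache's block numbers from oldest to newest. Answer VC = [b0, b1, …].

  [0] addr=0x63 blk=24 s=0: MISS | VC []
  [1] addr=0x61 blk=24 s=0: L1-HIT | VC []
  [2] addr=0x3b blk=14 s=2: MISS | VC []
  [3] addr=0x62 blk=24 s=0: L1-HIT | VC []
  [4] addr=0x62 blk=24 s=0: L1-HIT | VC []
  [5] addr=0x3a blk=14 s=2: L1-HIT | VC []
  [6] addr=0x33 blk=12 s=0: MISS | VC [24]
  [7] addr=0x3b blk=14 s=2: L1-HIT | VC [24]
  [8] addr=0x31 blk=12 s=0: L1-HIT | VC [24]
  [9] addr=0x61 blk=24 s=0: VC-HIT | VC [12]
  [10] addr=0x62 blk=24 s=0: L1-HIT | VC [12]
  [11] addr=0x1a blk=6 s=2: MISS | VC [12, 14]
  [12] addr=0x2a blk=10 s=2: MISS | VC [12, 14, 6]
  [13] addr=0x1a blk=6 s=2: VC-HIT | VC [12, 14, 10]

VC = [12, 14, 10]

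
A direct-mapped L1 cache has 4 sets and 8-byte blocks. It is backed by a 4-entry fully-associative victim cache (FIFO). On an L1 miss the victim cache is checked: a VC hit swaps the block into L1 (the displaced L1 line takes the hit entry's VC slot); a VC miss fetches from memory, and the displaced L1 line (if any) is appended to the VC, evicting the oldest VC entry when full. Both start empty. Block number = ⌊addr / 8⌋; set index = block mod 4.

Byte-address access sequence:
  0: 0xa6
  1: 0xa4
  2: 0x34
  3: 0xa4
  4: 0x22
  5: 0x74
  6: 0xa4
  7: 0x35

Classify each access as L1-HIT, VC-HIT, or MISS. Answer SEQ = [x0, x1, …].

  [0] addr=0xa6 blk=20 s=0: MISS | VC []
  [1] addr=0xa4 blk=20 s=0: L1-HIT | VC []
  [2] addr=0x34 blk=6 s=2: MISS | VC []
  [3] addr=0xa4 blk=20 s=0: L1-HIT | VC []
  [4] addr=0x22 blk=4 s=0: MISS | VC [20]
  [5] addr=0x74 blk=14 s=2: MISS | VC [20, 6]
  [6] addr=0xa4 blk=20 s=0: VC-HIT | VC [4, 6]
  [7] addr=0x35 blk=6 s=2: VC-HIT | VC [4, 14]

SEQ = [MISS, L1-HIT, MISS, L1-HIT, MISS, MISS, VC-HIT, VC-HIT]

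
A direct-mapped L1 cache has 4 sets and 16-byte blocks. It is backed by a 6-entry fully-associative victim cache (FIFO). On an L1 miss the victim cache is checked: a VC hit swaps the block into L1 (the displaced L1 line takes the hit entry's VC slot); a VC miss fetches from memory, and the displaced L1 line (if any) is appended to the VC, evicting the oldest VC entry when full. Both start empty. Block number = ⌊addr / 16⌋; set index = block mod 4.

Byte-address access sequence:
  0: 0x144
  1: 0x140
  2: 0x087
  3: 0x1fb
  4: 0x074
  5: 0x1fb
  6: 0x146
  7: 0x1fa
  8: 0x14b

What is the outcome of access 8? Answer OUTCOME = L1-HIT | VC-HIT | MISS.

0: 0x144 (blk 20, set 0) → MISS  vc=[]
1: 0x140 (blk 20, set 0) → L1-HIT  vc=[]
2: 0x87 (blk 8, set 0) → MISS  vc=[20]
3: 0x1fb (blk 31, set 3) → MISS  vc=[20]
4: 0x74 (blk 7, set 3) → MISS  vc=[20, 31]
5: 0x1fb (blk 31, set 3) → VC-HIT  vc=[20, 7]
6: 0x146 (blk 20, set 0) → VC-HIT  vc=[8, 7]
7: 0x1fa (blk 31, set 3) → L1-HIT  vc=[8, 7]
8: 0x14b (blk 20, set 0) → L1-HIT  vc=[8, 7]

OUTCOME = L1-HIT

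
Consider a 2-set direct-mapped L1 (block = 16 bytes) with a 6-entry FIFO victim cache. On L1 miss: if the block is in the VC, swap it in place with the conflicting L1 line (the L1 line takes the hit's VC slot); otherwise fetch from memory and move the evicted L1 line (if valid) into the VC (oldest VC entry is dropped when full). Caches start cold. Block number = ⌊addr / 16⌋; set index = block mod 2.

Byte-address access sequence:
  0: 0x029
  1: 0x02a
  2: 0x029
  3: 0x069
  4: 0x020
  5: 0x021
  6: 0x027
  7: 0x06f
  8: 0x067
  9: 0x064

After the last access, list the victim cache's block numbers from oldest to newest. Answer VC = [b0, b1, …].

#0 0x29→b2/s0 MISS; vc=[]
#1 0x2a→b2/s0 L1-HIT; vc=[]
#2 0x29→b2/s0 L1-HIT; vc=[]
#3 0x69→b6/s0 MISS; vc=[2]
#4 0x20→b2/s0 VC-HIT; vc=[6]
#5 0x21→b2/s0 L1-HIT; vc=[6]
#6 0x27→b2/s0 L1-HIT; vc=[6]
#7 0x6f→b6/s0 VC-HIT; vc=[2]
#8 0x67→b6/s0 L1-HIT; vc=[2]
#9 0x64→b6/s0 L1-HIT; vc=[2]

VC = [2]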